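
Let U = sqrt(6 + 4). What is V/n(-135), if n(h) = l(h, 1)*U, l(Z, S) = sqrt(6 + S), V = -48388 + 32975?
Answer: -15413*sqrt(70)/70 ≈ -1842.2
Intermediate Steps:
V = -15413
U = sqrt(10) ≈ 3.1623
n(h) = sqrt(70) (n(h) = sqrt(6 + 1)*sqrt(10) = sqrt(7)*sqrt(10) = sqrt(70))
V/n(-135) = -15413*sqrt(70)/70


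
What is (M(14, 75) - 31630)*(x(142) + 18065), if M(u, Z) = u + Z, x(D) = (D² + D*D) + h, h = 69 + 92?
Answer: -1846851714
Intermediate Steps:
h = 161
x(D) = 161 + 2*D² (x(D) = (D² + D*D) + 161 = (D² + D²) + 161 = 2*D² + 161 = 161 + 2*D²)
M(u, Z) = Z + u
(M(14, 75) - 31630)*(x(142) + 18065) = ((75 + 14) - 31630)*((161 + 2*142²) + 18065) = (89 - 31630)*((161 + 2*20164) + 18065) = -31541*((161 + 40328) + 18065) = -31541*(40489 + 18065) = -31541*58554 = -1846851714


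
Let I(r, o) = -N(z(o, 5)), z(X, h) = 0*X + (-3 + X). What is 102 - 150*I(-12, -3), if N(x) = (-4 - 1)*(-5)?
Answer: 3852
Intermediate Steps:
z(X, h) = -3 + X (z(X, h) = 0 + (-3 + X) = -3 + X)
N(x) = 25 (N(x) = -5*(-5) = 25)
I(r, o) = -25 (I(r, o) = -1*25 = -25)
102 - 150*I(-12, -3) = 102 - 150*(-25) = 102 + 3750 = 3852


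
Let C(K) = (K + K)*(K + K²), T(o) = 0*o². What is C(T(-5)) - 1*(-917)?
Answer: 917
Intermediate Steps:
T(o) = 0
C(K) = 2*K*(K + K²) (C(K) = (2*K)*(K + K²) = 2*K*(K + K²))
C(T(-5)) - 1*(-917) = 2*0²*(1 + 0) - 1*(-917) = 2*0*1 + 917 = 0 + 917 = 917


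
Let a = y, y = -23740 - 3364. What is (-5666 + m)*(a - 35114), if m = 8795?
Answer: -194680122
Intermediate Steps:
y = -27104
a = -27104
(-5666 + m)*(a - 35114) = (-5666 + 8795)*(-27104 - 35114) = 3129*(-62218) = -194680122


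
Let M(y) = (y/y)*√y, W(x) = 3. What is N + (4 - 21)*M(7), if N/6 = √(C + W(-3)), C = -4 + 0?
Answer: -17*√7 + 6*I ≈ -44.978 + 6.0*I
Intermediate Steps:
M(y) = √y (M(y) = 1*√y = √y)
C = -4
N = 6*I (N = 6*√(-4 + 3) = 6*√(-1) = 6*I ≈ 6.0*I)
N + (4 - 21)*M(7) = 6*I + (4 - 21)*√7 = 6*I - 17*√7 = -17*√7 + 6*I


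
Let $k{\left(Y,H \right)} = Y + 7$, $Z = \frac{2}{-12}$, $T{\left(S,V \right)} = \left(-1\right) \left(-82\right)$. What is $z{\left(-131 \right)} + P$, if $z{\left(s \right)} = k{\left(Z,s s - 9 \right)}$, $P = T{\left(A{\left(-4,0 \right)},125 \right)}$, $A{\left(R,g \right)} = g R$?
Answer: $\frac{533}{6} \approx 88.833$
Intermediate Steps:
$A{\left(R,g \right)} = R g$
$T{\left(S,V \right)} = 82$
$Z = - \frac{1}{6}$ ($Z = 2 \left(- \frac{1}{12}\right) = - \frac{1}{6} \approx -0.16667$)
$k{\left(Y,H \right)} = 7 + Y$
$P = 82$
$z{\left(s \right)} = \frac{41}{6}$ ($z{\left(s \right)} = 7 - \frac{1}{6} = \frac{41}{6}$)
$z{\left(-131 \right)} + P = \frac{41}{6} + 82 = \frac{533}{6}$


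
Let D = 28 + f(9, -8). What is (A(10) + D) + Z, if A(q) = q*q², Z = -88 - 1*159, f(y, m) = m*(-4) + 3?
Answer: 816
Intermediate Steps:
f(y, m) = 3 - 4*m (f(y, m) = -4*m + 3 = 3 - 4*m)
D = 63 (D = 28 + (3 - 4*(-8)) = 28 + (3 + 32) = 28 + 35 = 63)
Z = -247 (Z = -88 - 159 = -247)
A(q) = q³
(A(10) + D) + Z = (10³ + 63) - 247 = (1000 + 63) - 247 = 1063 - 247 = 816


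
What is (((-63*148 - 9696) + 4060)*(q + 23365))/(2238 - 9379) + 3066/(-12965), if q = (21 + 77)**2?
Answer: 6394526657294/92583065 ≈ 69068.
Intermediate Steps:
q = 9604 (q = 98**2 = 9604)
(((-63*148 - 9696) + 4060)*(q + 23365))/(2238 - 9379) + 3066/(-12965) = (((-63*148 - 9696) + 4060)*(9604 + 23365))/(2238 - 9379) + 3066/(-12965) = (((-9324 - 9696) + 4060)*32969)/(-7141) + 3066*(-1/12965) = ((-19020 + 4060)*32969)*(-1/7141) - 3066/12965 = -14960*32969*(-1/7141) - 3066/12965 = -493216240*(-1/7141) - 3066/12965 = 493216240/7141 - 3066/12965 = 6394526657294/92583065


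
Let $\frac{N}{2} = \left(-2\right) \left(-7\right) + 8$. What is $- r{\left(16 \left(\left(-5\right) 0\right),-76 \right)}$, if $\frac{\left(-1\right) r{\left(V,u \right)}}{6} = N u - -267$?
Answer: $-18462$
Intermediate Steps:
$N = 44$ ($N = 2 \left(\left(-2\right) \left(-7\right) + 8\right) = 2 \left(14 + 8\right) = 2 \cdot 22 = 44$)
$r{\left(V,u \right)} = -1602 - 264 u$ ($r{\left(V,u \right)} = - 6 \left(44 u - -267\right) = - 6 \left(44 u + 267\right) = - 6 \left(267 + 44 u\right) = -1602 - 264 u$)
$- r{\left(16 \left(\left(-5\right) 0\right),-76 \right)} = - (-1602 - -20064) = - (-1602 + 20064) = \left(-1\right) 18462 = -18462$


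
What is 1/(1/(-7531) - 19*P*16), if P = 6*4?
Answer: -7531/54946177 ≈ -0.00013706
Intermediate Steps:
P = 24
1/(1/(-7531) - 19*P*16) = 1/(1/(-7531) - 19*24*16) = 1/(-1/7531 - 456*16) = 1/(-1/7531 - 7296) = 1/(-54946177/7531) = -7531/54946177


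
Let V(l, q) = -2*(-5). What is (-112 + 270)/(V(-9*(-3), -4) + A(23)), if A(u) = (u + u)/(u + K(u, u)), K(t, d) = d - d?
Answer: 79/6 ≈ 13.167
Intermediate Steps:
K(t, d) = 0
V(l, q) = 10
A(u) = 2 (A(u) = (u + u)/(u + 0) = (2*u)/u = 2)
(-112 + 270)/(V(-9*(-3), -4) + A(23)) = (-112 + 270)/(10 + 2) = 158/12 = 158*(1/12) = 79/6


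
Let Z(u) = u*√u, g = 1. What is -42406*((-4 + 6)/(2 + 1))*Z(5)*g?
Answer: -424060*√5/3 ≈ -3.1608e+5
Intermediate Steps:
Z(u) = u^(3/2)
-42406*((-4 + 6)/(2 + 1))*Z(5)*g = -42406*((-4 + 6)/(2 + 1))*5^(3/2) = -42406*(2/3)*(5*√5) = -42406*(2*(⅓))*(5*√5) = -42406*2*(5*√5)/3 = -42406*10*√5/3 = -424060*√5/3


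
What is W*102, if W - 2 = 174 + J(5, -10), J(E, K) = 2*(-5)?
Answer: 16932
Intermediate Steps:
J(E, K) = -10
W = 166 (W = 2 + (174 - 10) = 2 + 164 = 166)
W*102 = 166*102 = 16932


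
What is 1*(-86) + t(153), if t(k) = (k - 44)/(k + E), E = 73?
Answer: -19327/226 ≈ -85.518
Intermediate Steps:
t(k) = (-44 + k)/(73 + k) (t(k) = (k - 44)/(k + 73) = (-44 + k)/(73 + k))
1*(-86) + t(153) = 1*(-86) + (-44 + 153)/(73 + 153) = -86 + 109/226 = -19327/226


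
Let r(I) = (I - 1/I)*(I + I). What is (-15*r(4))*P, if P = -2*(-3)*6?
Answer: -16200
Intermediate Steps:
r(I) = 2*I*(I - 1/I) (r(I) = (I - 1/I)*(2*I) = 2*I*(I - 1/I))
P = 36 (P = 6*6 = 36)
(-15*r(4))*P = -15*(-2 + 2*4²)*36 = -15*(-2 + 2*16)*36 = -15*(-2 + 32)*36 = -15*30*36 = -450*36 = -16200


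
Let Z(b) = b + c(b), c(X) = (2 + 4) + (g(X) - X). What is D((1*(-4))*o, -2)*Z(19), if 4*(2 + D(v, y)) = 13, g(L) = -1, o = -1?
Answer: 25/4 ≈ 6.2500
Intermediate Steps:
D(v, y) = 5/4 (D(v, y) = -2 + (¼)*13 = -2 + 13/4 = 5/4)
c(X) = 5 - X (c(X) = (2 + 4) + (-1 - X) = 6 + (-1 - X) = 5 - X)
Z(b) = 5 (Z(b) = b + (5 - b) = 5)
D((1*(-4))*o, -2)*Z(19) = (5/4)*5 = 25/4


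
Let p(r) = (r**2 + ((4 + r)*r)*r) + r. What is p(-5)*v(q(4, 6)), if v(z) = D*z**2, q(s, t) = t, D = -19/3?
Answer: 1140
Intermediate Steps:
D = -19/3 (D = -19*1/3 = -19/3 ≈ -6.3333)
p(r) = r + r**2 + r**2*(4 + r) (p(r) = (r**2 + (r*(4 + r))*r) + r = (r**2 + r**2*(4 + r)) + r = r + r**2 + r**2*(4 + r))
v(z) = -19*z**2/3
p(-5)*v(q(4, 6)) = (-5*(1 + (-5)**2 + 5*(-5)))*(-19/3*6**2) = (-5*(1 + 25 - 25))*(-19/3*36) = -5*1*(-228) = -5*(-228) = 1140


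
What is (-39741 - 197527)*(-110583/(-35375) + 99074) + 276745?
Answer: -831579750759869/35375 ≈ -2.3508e+10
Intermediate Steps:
(-39741 - 197527)*(-110583/(-35375) + 99074) + 276745 = -237268*(-110583*(-1/35375) + 99074) + 276745 = -237268*(110583/35375 + 99074) + 276745 = -237268*3504853333/35375 + 276745 = -831589540614244/35375 + 276745 = -831579750759869/35375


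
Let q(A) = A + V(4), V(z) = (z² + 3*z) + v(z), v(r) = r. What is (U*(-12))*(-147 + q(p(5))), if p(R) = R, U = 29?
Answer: 38280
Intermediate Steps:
V(z) = z² + 4*z (V(z) = (z² + 3*z) + z = z² + 4*z)
q(A) = 32 + A (q(A) = A + 4*(4 + 4) = A + 4*8 = A + 32 = 32 + A)
(U*(-12))*(-147 + q(p(5))) = (29*(-12))*(-147 + (32 + 5)) = -348*(-147 + 37) = -348*(-110) = 38280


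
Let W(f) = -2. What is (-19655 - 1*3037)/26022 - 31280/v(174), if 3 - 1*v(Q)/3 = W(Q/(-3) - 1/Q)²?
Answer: 135650014/13011 ≈ 10426.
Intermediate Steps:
v(Q) = -3 (v(Q) = 9 - 3*(-2)² = 9 - 3*4 = 9 - 12 = -3)
(-19655 - 1*3037)/26022 - 31280/v(174) = (-19655 - 1*3037)/26022 - 31280/(-3) = (-19655 - 3037)*(1/26022) - 31280*(-⅓) = -22692*1/26022 + 31280/3 = -3782/4337 + 31280/3 = 135650014/13011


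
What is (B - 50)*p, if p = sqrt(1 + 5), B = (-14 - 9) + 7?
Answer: -66*sqrt(6) ≈ -161.67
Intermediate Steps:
B = -16 (B = -23 + 7 = -16)
p = sqrt(6) ≈ 2.4495
(B - 50)*p = (-16 - 50)*sqrt(6) = -66*sqrt(6)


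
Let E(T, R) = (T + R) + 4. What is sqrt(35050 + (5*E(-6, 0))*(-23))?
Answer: 84*sqrt(5) ≈ 187.83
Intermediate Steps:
E(T, R) = 4 + R + T (E(T, R) = (R + T) + 4 = 4 + R + T)
sqrt(35050 + (5*E(-6, 0))*(-23)) = sqrt(35050 + (5*(4 + 0 - 6))*(-23)) = sqrt(35050 + (5*(-2))*(-23)) = sqrt(35050 - 10*(-23)) = sqrt(35050 + 230) = sqrt(35280) = 84*sqrt(5)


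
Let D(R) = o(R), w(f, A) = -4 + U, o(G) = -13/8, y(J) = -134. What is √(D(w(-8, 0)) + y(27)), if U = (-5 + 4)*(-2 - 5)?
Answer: I*√2170/4 ≈ 11.646*I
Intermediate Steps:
U = 7 (U = -1*(-7) = 7)
o(G) = -13/8 (o(G) = -13*⅛ = -13/8)
w(f, A) = 3 (w(f, A) = -4 + 7 = 3)
D(R) = -13/8
√(D(w(-8, 0)) + y(27)) = √(-13/8 - 134) = √(-1085/8) = I*√2170/4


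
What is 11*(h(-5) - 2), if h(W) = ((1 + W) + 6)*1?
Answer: 0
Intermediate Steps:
h(W) = 7 + W (h(W) = (7 + W)*1 = 7 + W)
11*(h(-5) - 2) = 11*((7 - 5) - 2) = 11*(2 - 2) = 11*0 = 0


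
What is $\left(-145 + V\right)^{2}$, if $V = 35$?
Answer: $12100$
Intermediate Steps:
$\left(-145 + V\right)^{2} = \left(-145 + 35\right)^{2} = \left(-110\right)^{2} = 12100$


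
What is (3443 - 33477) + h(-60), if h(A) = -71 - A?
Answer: -30045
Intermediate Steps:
(3443 - 33477) + h(-60) = (3443 - 33477) + (-71 - 1*(-60)) = -30034 + (-71 + 60) = -30034 - 11 = -30045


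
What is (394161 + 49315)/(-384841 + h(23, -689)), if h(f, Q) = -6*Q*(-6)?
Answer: -443476/409645 ≈ -1.0826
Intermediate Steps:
h(f, Q) = 36*Q
(394161 + 49315)/(-384841 + h(23, -689)) = (394161 + 49315)/(-384841 + 36*(-689)) = 443476/(-384841 - 24804) = 443476/(-409645) = 443476*(-1/409645) = -443476/409645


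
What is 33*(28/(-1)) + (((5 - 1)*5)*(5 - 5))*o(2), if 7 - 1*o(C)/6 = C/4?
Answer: -924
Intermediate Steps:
o(C) = 42 - 3*C/2 (o(C) = 42 - 6*C/4 = 42 - 3*C/2)
33*(28/(-1)) + (((5 - 1)*5)*(5 - 5))*o(2) = 33*(28/(-1)) + (((5 - 1)*5)*(5 - 5))*(42 - 3/2*2) = 33*(28*(-1)) + ((4*5)*0)*(42 - 3) = 33*(-28) + (20*0)*39 = -924 + 0*39 = -924 + 0 = -924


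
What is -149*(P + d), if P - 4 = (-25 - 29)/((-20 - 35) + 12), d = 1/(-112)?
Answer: -3765081/4816 ≈ -781.79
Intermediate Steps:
d = -1/112 ≈ -0.0089286
P = 226/43 (P = 4 + (-25 - 29)/((-20 - 35) + 12) = 4 - 54/(-55 + 12) = 4 - 54/(-43) = 4 - 54*(-1/43) = 4 + 54/43 = 226/43 ≈ 5.2558)
-149*(P + d) = -149*(226/43 - 1/112) = -149*25269/4816 = -3765081/4816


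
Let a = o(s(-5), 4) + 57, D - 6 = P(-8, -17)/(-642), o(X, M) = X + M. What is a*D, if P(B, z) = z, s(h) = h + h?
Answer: 65773/214 ≈ 307.35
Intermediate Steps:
s(h) = 2*h
o(X, M) = M + X
D = 3869/642 (D = 6 - 17/(-642) = 6 - 17*(-1/642) = 6 + 17/642 = 3869/642 ≈ 6.0265)
a = 51 (a = (4 + 2*(-5)) + 57 = (4 - 10) + 57 = -6 + 57 = 51)
a*D = 51*(3869/642) = 65773/214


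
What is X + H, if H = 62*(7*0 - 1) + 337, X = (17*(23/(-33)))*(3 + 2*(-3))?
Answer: 3416/11 ≈ 310.55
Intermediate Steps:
X = 391/11 (X = (17*(23*(-1/33)))*(3 - 6) = (17*(-23/33))*(-3) = -391/33*(-3) = 391/11 ≈ 35.545)
H = 275 (H = 62*(0 - 1) + 337 = 62*(-1) + 337 = -62 + 337 = 275)
X + H = 391/11 + 275 = 3416/11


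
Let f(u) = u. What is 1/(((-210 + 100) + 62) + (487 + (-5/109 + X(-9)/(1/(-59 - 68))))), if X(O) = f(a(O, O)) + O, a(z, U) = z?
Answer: 109/297020 ≈ 0.00036698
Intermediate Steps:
X(O) = 2*O (X(O) = O + O = 2*O)
1/(((-210 + 100) + 62) + (487 + (-5/109 + X(-9)/(1/(-59 - 68))))) = 1/(((-210 + 100) + 62) + (487 + (-5/109 + (2*(-9))/(1/(-59 - 68))))) = 1/((-110 + 62) + (487 + (-5*1/109 - 18/(1/(-127))))) = 1/(-48 + (487 + (-5/109 - 18/(-1/127)))) = 1/(-48 + (487 + (-5/109 - 18*(-127)))) = 1/(-48 + (487 + (-5/109 + 2286))) = 1/(-48 + (487 + 249169/109)) = 1/(-48 + 302252/109) = 1/(297020/109) = 109/297020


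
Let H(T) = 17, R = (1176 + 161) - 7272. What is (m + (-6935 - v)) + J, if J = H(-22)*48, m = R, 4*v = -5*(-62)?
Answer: -24263/2 ≈ -12132.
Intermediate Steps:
v = 155/2 (v = (-5*(-62))/4 = (1/4)*310 = 155/2 ≈ 77.500)
R = -5935 (R = 1337 - 7272 = -5935)
m = -5935
J = 816 (J = 17*48 = 816)
(m + (-6935 - v)) + J = (-5935 + (-6935 - 1*155/2)) + 816 = (-5935 + (-6935 - 155/2)) + 816 = (-5935 - 14025/2) + 816 = -25895/2 + 816 = -24263/2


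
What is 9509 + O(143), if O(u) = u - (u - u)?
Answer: 9652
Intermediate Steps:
O(u) = u (O(u) = u - 1*0 = u + 0 = u)
9509 + O(143) = 9509 + 143 = 9652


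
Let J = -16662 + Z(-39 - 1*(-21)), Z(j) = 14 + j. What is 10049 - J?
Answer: 26715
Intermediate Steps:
J = -16666 (J = -16662 + (14 + (-39 - 1*(-21))) = -16662 + (14 + (-39 + 21)) = -16662 + (14 - 18) = -16662 - 4 = -16666)
10049 - J = 10049 - 1*(-16666) = 10049 + 16666 = 26715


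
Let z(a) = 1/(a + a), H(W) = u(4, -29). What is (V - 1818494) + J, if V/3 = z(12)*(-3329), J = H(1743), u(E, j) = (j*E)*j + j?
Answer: -14524601/8 ≈ -1.8156e+6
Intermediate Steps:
u(E, j) = j + E*j² (u(E, j) = (E*j)*j + j = E*j² + j = j + E*j²)
H(W) = 3335 (H(W) = -29*(1 + 4*(-29)) = -29*(1 - 116) = -29*(-115) = 3335)
J = 3335
z(a) = 1/(2*a)
V = -3329/8 (V = 3*(((½)/12)*(-3329)) = 3*(((½)*(1/12))*(-3329)) = 3*((1/24)*(-3329)) = 3*(-3329/24) = -3329/8 ≈ -416.13)
(V - 1818494) + J = (-3329/8 - 1818494) + 3335 = -14551281/8 + 3335 = -14524601/8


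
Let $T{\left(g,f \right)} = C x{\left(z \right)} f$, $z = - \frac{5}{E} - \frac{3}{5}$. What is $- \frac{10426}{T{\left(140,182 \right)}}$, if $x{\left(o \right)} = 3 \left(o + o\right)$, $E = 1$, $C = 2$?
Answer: $\frac{2005}{2352} \approx 0.85247$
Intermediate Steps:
$z = - \frac{28}{5}$ ($z = - \frac{5}{1} - \frac{3}{5} = \left(-5\right) 1 - \frac{3}{5} = -5 - \frac{3}{5} = - \frac{28}{5} \approx -5.6$)
$x{\left(o \right)} = 6 o$ ($x{\left(o \right)} = 3 \cdot 2 o = 6 o$)
$T{\left(g,f \right)} = - \frac{336 f}{5}$ ($T{\left(g,f \right)} = 2 \cdot 6 \left(- \frac{28}{5}\right) f = 2 \left(- \frac{168}{5}\right) f = - \frac{336 f}{5}$)
$- \frac{10426}{T{\left(140,182 \right)}} = - \frac{10426}{\left(- \frac{336}{5}\right) 182} = - \frac{10426}{- \frac{61152}{5}} = \left(-10426\right) \left(- \frac{5}{61152}\right) = \frac{2005}{2352}$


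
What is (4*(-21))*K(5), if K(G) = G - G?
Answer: 0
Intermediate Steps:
K(G) = 0
(4*(-21))*K(5) = (4*(-21))*0 = -84*0 = 0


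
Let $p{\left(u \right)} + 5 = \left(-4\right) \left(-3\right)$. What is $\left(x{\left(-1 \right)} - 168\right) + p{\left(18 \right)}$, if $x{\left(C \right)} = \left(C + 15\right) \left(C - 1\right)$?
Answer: $-189$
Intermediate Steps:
$p{\left(u \right)} = 7$ ($p{\left(u \right)} = -5 - -12 = -5 + 12 = 7$)
$x{\left(C \right)} = \left(-1 + C\right) \left(15 + C\right)$ ($x{\left(C \right)} = \left(15 + C\right) \left(-1 + C\right) = \left(-1 + C\right) \left(15 + C\right)$)
$\left(x{\left(-1 \right)} - 168\right) + p{\left(18 \right)} = \left(\left(-15 + \left(-1\right)^{2} + 14 \left(-1\right)\right) - 168\right) + 7 = \left(\left(-15 + 1 - 14\right) - 168\right) + 7 = \left(-28 - 168\right) + 7 = -196 + 7 = -189$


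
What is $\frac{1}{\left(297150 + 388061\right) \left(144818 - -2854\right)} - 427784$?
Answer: $- \frac{43285956643556927}{101186478792} \approx -4.2778 \cdot 10^{5}$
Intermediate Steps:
$\frac{1}{\left(297150 + 388061\right) \left(144818 - -2854\right)} - 427784 = \frac{1}{685211 \left(144818 + 2854\right)} - 427784 = \frac{1}{685211 \cdot 147672} - 427784 = \frac{1}{685211} \cdot \frac{1}{147672} - 427784 = \frac{1}{101186478792} - 427784 = - \frac{43285956643556927}{101186478792}$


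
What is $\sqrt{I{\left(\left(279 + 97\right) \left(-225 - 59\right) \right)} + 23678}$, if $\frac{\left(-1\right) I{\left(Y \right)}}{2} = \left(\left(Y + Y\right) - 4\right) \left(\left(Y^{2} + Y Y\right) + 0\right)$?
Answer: $\sqrt{9741294561172606} \approx 9.8698 \cdot 10^{7}$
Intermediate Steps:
$I{\left(Y \right)} = - 4 Y^{2} \left(-4 + 2 Y\right)$ ($I{\left(Y \right)} = - 2 \left(\left(Y + Y\right) - 4\right) \left(\left(Y^{2} + Y Y\right) + 0\right) = - 2 \left(2 Y - 4\right) \left(\left(Y^{2} + Y^{2}\right) + 0\right) = - 2 \left(-4 + 2 Y\right) \left(2 Y^{2} + 0\right) = - 2 \left(-4 + 2 Y\right) 2 Y^{2} = - 2 \cdot 2 Y^{2} \left(-4 + 2 Y\right) = - 4 Y^{2} \left(-4 + 2 Y\right)$)
$\sqrt{I{\left(\left(279 + 97\right) \left(-225 - 59\right) \right)} + 23678} = \sqrt{8 \left(\left(279 + 97\right) \left(-225 - 59\right)\right)^{2} \left(2 - \left(279 + 97\right) \left(-225 - 59\right)\right) + 23678} = \sqrt{8 \left(376 \left(-284\right)\right)^{2} \left(2 - 376 \left(-284\right)\right) + 23678} = \sqrt{8 \left(-106784\right)^{2} \left(2 - -106784\right) + 23678} = \sqrt{8 \cdot 11402822656 \left(2 + 106784\right) + 23678} = \sqrt{8 \cdot 11402822656 \cdot 106786 + 23678} = \sqrt{9741294561148928 + 23678} = \sqrt{9741294561172606}$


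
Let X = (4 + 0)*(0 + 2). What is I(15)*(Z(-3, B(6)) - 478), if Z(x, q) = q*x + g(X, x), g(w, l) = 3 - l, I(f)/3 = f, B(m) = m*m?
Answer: -26100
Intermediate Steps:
B(m) = m**2
I(f) = 3*f
X = 8 (X = 4*2 = 8)
Z(x, q) = 3 - x + q*x (Z(x, q) = q*x + (3 - x) = 3 - x + q*x)
I(15)*(Z(-3, B(6)) - 478) = (3*15)*((3 - 1*(-3) + 6**2*(-3)) - 478) = 45*((3 + 3 + 36*(-3)) - 478) = 45*((3 + 3 - 108) - 478) = 45*(-102 - 478) = 45*(-580) = -26100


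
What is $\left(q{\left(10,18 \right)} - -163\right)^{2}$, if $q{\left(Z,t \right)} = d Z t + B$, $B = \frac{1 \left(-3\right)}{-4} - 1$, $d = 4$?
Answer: $\frac{12467961}{16} \approx 7.7925 \cdot 10^{5}$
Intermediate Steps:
$B = - \frac{1}{4}$ ($B = \left(-3\right) \left(- \frac{1}{4}\right) - 1 = \frac{3}{4} - 1 = - \frac{1}{4} \approx -0.25$)
$q{\left(Z,t \right)} = - \frac{1}{4} + 4 Z t$ ($q{\left(Z,t \right)} = 4 Z t - \frac{1}{4} = - \frac{1}{4} + 4 Z t$)
$\left(q{\left(10,18 \right)} - -163\right)^{2} = \left(\left(- \frac{1}{4} + 4 \cdot 10 \cdot 18\right) - -163\right)^{2} = \left(\left(- \frac{1}{4} + 720\right) + \left(-27 + 190\right)\right)^{2} = \left(\frac{2879}{4} + 163\right)^{2} = \left(\frac{3531}{4}\right)^{2} = \frac{12467961}{16}$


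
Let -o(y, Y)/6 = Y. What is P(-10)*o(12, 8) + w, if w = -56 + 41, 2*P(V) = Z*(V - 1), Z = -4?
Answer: -1071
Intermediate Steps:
P(V) = 2 - 2*V (P(V) = (-4*(V - 1))/2 = (-4*(-1 + V))/2 = (4 - 4*V)/2 = 2 - 2*V)
o(y, Y) = -6*Y
w = -15
P(-10)*o(12, 8) + w = (2 - 2*(-10))*(-6*8) - 15 = (2 + 20)*(-48) - 15 = 22*(-48) - 15 = -1056 - 15 = -1071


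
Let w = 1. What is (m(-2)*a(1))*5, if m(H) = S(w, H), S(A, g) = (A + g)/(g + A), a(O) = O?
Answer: 5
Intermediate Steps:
S(A, g) = 1 (S(A, g) = (A + g)/(A + g) = 1)
m(H) = 1
(m(-2)*a(1))*5 = (1*1)*5 = 1*5 = 5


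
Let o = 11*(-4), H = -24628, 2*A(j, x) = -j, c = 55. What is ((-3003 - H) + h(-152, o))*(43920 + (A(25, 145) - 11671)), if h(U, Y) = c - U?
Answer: 703787268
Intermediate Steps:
A(j, x) = -j/2 (A(j, x) = (-j)/2 = -j/2)
o = -44
h(U, Y) = 55 - U
((-3003 - H) + h(-152, o))*(43920 + (A(25, 145) - 11671)) = ((-3003 - 1*(-24628)) + (55 - 1*(-152)))*(43920 + (-1/2*25 - 11671)) = ((-3003 + 24628) + (55 + 152))*(43920 + (-25/2 - 11671)) = (21625 + 207)*(43920 - 23367/2) = 21832*(64473/2) = 703787268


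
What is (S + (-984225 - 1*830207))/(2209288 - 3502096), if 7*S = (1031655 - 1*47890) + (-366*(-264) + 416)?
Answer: 11620219/9049656 ≈ 1.2840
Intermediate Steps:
S = 1080805/7 (S = ((1031655 - 1*47890) + (-366*(-264) + 416))/7 = ((1031655 - 47890) + (96624 + 416))/7 = (983765 + 97040)/7 = (⅐)*1080805 = 1080805/7 ≈ 1.5440e+5)
(S + (-984225 - 1*830207))/(2209288 - 3502096) = (1080805/7 + (-984225 - 1*830207))/(2209288 - 3502096) = (1080805/7 + (-984225 - 830207))/(-1292808) = (1080805/7 - 1814432)*(-1/1292808) = -11620219/7*(-1/1292808) = 11620219/9049656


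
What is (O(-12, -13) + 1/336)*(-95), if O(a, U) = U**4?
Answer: -911667215/336 ≈ -2.7133e+6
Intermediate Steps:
(O(-12, -13) + 1/336)*(-95) = ((-13)**4 + 1/336)*(-95) = (28561 + 1/336)*(-95) = (9596497/336)*(-95) = -911667215/336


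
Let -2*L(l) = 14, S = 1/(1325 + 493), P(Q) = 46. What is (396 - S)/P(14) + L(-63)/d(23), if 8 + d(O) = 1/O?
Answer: 48403583/5101308 ≈ 9.4885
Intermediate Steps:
d(O) = -8 + 1/O
S = 1/1818 ≈ 0.00055005
L(l) = -7 (L(l) = -½*14 = -7)
(396 - S)/P(14) + L(-63)/d(23) = (396 - 1*1/1818)/46 - 7/(-8 + 1/23) = (396 - 1/1818)*(1/46) - 7/(-8 + 1/23) = (719927/1818)*(1/46) - 7/(-183/23) = 719927/83628 - 7*(-23/183) = 719927/83628 + 161/183 = 48403583/5101308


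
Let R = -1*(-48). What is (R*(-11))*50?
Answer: -26400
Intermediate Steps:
R = 48
(R*(-11))*50 = (48*(-11))*50 = -528*50 = -26400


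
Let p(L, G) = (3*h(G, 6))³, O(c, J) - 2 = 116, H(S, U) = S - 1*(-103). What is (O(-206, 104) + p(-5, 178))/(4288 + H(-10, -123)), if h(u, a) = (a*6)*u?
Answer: 546497174734/337 ≈ 1.6217e+9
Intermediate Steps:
H(S, U) = 103 + S (H(S, U) = S + 103 = 103 + S)
h(u, a) = 6*a*u (h(u, a) = (6*a)*u = 6*a*u)
O(c, J) = 118 (O(c, J) = 2 + 116 = 118)
p(L, G) = 1259712*G³ (p(L, G) = (3*(6*6*G))³ = (3*(36*G))³ = (108*G)³ = 1259712*G³)
(O(-206, 104) + p(-5, 178))/(4288 + H(-10, -123)) = (118 + 1259712*178³)/(4288 + (103 - 10)) = (118 + 1259712*5639752)/(4288 + 93) = (118 + 7104463271424)/4381 = 7104463271542*(1/4381) = 546497174734/337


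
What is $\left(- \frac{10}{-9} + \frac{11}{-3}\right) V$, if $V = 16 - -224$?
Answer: $- \frac{1840}{3} \approx -613.33$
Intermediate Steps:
$V = 240$ ($V = 16 + 224 = 240$)
$\left(- \frac{10}{-9} + \frac{11}{-3}\right) V = \left(- \frac{10}{-9} + \frac{11}{-3}\right) 240 = \left(\left(-10\right) \left(- \frac{1}{9}\right) + 11 \left(- \frac{1}{3}\right)\right) 240 = \left(\frac{10}{9} - \frac{11}{3}\right) 240 = \left(- \frac{23}{9}\right) 240 = - \frac{1840}{3}$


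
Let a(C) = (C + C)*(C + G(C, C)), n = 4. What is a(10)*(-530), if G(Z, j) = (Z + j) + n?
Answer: -360400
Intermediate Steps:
G(Z, j) = 4 + Z + j (G(Z, j) = (Z + j) + 4 = 4 + Z + j)
a(C) = 2*C*(4 + 3*C) (a(C) = (C + C)*(C + (4 + C + C)) = (2*C)*(C + (4 + 2*C)) = (2*C)*(4 + 3*C) = 2*C*(4 + 3*C))
a(10)*(-530) = (2*10*(4 + 3*10))*(-530) = (2*10*(4 + 30))*(-530) = (2*10*34)*(-530) = 680*(-530) = -360400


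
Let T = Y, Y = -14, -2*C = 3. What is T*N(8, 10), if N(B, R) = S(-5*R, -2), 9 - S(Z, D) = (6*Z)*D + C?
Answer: 8253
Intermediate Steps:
C = -3/2 (C = -½*3 = -3/2 ≈ -1.5000)
T = -14
S(Z, D) = 21/2 - 6*D*Z (S(Z, D) = 9 - ((6*Z)*D - 3/2) = 9 - (6*D*Z - 3/2) = 9 - (-3/2 + 6*D*Z) = 9 + (3/2 - 6*D*Z) = 21/2 - 6*D*Z)
N(B, R) = 21/2 - 60*R (N(B, R) = 21/2 - 6*(-2)*(-5*R) = 21/2 - 60*R)
T*N(8, 10) = -14*(21/2 - 60*10) = -14*(21/2 - 600) = -14*(-1179/2) = 8253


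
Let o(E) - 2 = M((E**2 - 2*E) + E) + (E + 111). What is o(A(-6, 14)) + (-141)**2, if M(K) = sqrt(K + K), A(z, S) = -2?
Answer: 19992 + 2*sqrt(3) ≈ 19995.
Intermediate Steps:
M(K) = sqrt(2)*sqrt(K) (M(K) = sqrt(2*K) = sqrt(2)*sqrt(K))
o(E) = 113 + E + sqrt(2)*sqrt(E**2 - E) (o(E) = 2 + (sqrt(2)*sqrt((E**2 - 2*E) + E) + (E + 111)) = 2 + (sqrt(2)*sqrt(E**2 - E) + (111 + E)) = 2 + (111 + E + sqrt(2)*sqrt(E**2 - E)) = 113 + E + sqrt(2)*sqrt(E**2 - E))
o(A(-6, 14)) + (-141)**2 = (113 - 2 + sqrt(2)*sqrt(-2*(-1 - 2))) + (-141)**2 = (113 - 2 + sqrt(2)*sqrt(-2*(-3))) + 19881 = (113 - 2 + sqrt(2)*sqrt(6)) + 19881 = (113 - 2 + 2*sqrt(3)) + 19881 = (111 + 2*sqrt(3)) + 19881 = 19992 + 2*sqrt(3)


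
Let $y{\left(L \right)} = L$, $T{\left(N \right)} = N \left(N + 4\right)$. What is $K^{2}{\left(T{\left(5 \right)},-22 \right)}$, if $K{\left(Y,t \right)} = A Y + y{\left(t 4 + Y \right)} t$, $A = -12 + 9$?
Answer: $657721$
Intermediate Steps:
$A = -3$
$T{\left(N \right)} = N \left(4 + N\right)$
$K{\left(Y,t \right)} = - 3 Y + t \left(Y + 4 t\right)$ ($K{\left(Y,t \right)} = - 3 Y + \left(t 4 + Y\right) t = - 3 Y + \left(4 t + Y\right) t = - 3 Y + \left(Y + 4 t\right) t = - 3 Y + t \left(Y + 4 t\right)$)
$K^{2}{\left(T{\left(5 \right)},-22 \right)} = \left(- 3 \cdot 5 \left(4 + 5\right) - 22 \left(5 \left(4 + 5\right) + 4 \left(-22\right)\right)\right)^{2} = \left(- 3 \cdot 5 \cdot 9 - 22 \left(5 \cdot 9 - 88\right)\right)^{2} = \left(\left(-3\right) 45 - 22 \left(45 - 88\right)\right)^{2} = \left(-135 - -946\right)^{2} = \left(-135 + 946\right)^{2} = 811^{2} = 657721$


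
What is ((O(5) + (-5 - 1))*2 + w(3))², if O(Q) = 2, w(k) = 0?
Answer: 64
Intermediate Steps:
((O(5) + (-5 - 1))*2 + w(3))² = ((2 + (-5 - 1))*2 + 0)² = ((2 - 6)*2 + 0)² = (-4*2 + 0)² = (-8 + 0)² = (-8)² = 64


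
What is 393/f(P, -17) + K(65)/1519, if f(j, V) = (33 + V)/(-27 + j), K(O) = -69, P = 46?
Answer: 11341269/24304 ≈ 466.64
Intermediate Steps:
f(j, V) = (33 + V)/(-27 + j)
393/f(P, -17) + K(65)/1519 = 393/(((33 - 17)/(-27 + 46))) - 69/1519 = 393/((16/19)) - 69*1/1519 = 393/(((1/19)*16)) - 69/1519 = 393/(16/19) - 69/1519 = 393*(19/16) - 69/1519 = 7467/16 - 69/1519 = 11341269/24304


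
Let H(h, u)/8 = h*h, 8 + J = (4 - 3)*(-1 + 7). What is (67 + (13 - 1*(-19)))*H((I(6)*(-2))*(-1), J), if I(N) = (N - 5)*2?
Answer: 12672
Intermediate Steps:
I(N) = -10 + 2*N (I(N) = (-5 + N)*2 = -10 + 2*N)
J = -2 (J = -8 + (4 - 3)*(-1 + 7) = -8 + 1*6 = -8 + 6 = -2)
H(h, u) = 8*h² (H(h, u) = 8*(h*h) = 8*h²)
(67 + (13 - 1*(-19)))*H((I(6)*(-2))*(-1), J) = (67 + (13 - 1*(-19)))*(8*(((-10 + 2*6)*(-2))*(-1))²) = (67 + (13 + 19))*(8*(((-10 + 12)*(-2))*(-1))²) = (67 + 32)*(8*((2*(-2))*(-1))²) = 99*(8*(-4*(-1))²) = 99*(8*4²) = 99*(8*16) = 99*128 = 12672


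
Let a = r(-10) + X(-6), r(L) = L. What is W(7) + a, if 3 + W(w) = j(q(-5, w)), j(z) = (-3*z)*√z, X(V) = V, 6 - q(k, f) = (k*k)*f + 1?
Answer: -19 + 510*I*√170 ≈ -19.0 + 6649.6*I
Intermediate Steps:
q(k, f) = 5 - f*k² (q(k, f) = 6 - ((k*k)*f + 1) = 6 - (k²*f + 1) = 6 - (f*k² + 1) = 6 - (1 + f*k²) = 6 + (-1 - f*k²) = 5 - f*k²)
j(z) = -3*z^(3/2)
a = -16 (a = -10 - 6 = -16)
W(w) = -3 - 3*(5 - 25*w)^(3/2) (W(w) = -3 - 3*(5 - 1*w*(-5)²)^(3/2) = -3 - 3*(5 - 1*w*25)^(3/2) = -3 - 3*(5 - 25*w)^(3/2))
W(7) + a = (-3 - 15*√5*(1 - 5*7)^(3/2)) - 16 = (-3 - 15*√5*(1 - 35)^(3/2)) - 16 = (-3 - 15*√5*(-34)^(3/2)) - 16 = (-3 - 15*√5*(-34*I*√34)) - 16 = (-3 + 510*I*√170) - 16 = -19 + 510*I*√170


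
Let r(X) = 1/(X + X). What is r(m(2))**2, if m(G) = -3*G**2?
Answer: 1/576 ≈ 0.0017361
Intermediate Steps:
r(X) = 1/(2*X)
r(m(2))**2 = (1/(2*((-3*2**2))))**2 = (1/(2*((-3*4))))**2 = ((1/2)/(-12))**2 = ((1/2)*(-1/12))**2 = (-1/24)**2 = 1/576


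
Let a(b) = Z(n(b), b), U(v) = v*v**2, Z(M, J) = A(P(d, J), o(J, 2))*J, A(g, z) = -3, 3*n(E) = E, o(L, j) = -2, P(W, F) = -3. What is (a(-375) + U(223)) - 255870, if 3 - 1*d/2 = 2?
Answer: 10834822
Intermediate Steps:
d = 2 (d = 6 - 2*2 = 6 - 4 = 2)
n(E) = E/3
Z(M, J) = -3*J
U(v) = v**3
a(b) = -3*b
(a(-375) + U(223)) - 255870 = (-3*(-375) + 223**3) - 255870 = (1125 + 11089567) - 255870 = 11090692 - 255870 = 10834822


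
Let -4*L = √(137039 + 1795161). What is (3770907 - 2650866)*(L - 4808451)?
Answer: -5385662266491 - 5600205*√19322/2 ≈ -5.3860e+12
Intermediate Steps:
L = -5*√19322/2 (L = -√(137039 + 1795161)/4 = -5*√19322/2 ≈ -347.51)
(3770907 - 2650866)*(L - 4808451) = (3770907 - 2650866)*(-5*√19322/2 - 4808451) = 1120041*(-4808451 - 5*√19322/2) = -5385662266491 - 5600205*√19322/2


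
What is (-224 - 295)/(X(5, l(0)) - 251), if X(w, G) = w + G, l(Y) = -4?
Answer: 519/250 ≈ 2.0760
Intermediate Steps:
X(w, G) = G + w
(-224 - 295)/(X(5, l(0)) - 251) = (-224 - 295)/((-4 + 5) - 251) = -519/(1 - 251) = -519/(-250) = -519*(-1/250) = 519/250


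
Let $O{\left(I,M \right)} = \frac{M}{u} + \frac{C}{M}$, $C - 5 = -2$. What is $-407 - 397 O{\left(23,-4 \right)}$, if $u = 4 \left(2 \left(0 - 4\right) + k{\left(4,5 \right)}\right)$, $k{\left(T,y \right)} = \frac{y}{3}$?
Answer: $- \frac{13067}{76} \approx -171.93$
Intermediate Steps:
$k{\left(T,y \right)} = \frac{y}{3}$ ($k{\left(T,y \right)} = y \frac{1}{3} = \frac{y}{3}$)
$C = 3$ ($C = 5 - 2 = 3$)
$u = - \frac{76}{3}$ ($u = 4 \left(2 \left(0 - 4\right) + \frac{1}{3} \cdot 5\right) = 4 \left(2 \left(-4\right) + \frac{5}{3}\right) = 4 \left(-8 + \frac{5}{3}\right) = 4 \left(- \frac{19}{3}\right) = - \frac{76}{3} \approx -25.333$)
$O{\left(I,M \right)} = \frac{3}{M} - \frac{3 M}{76}$ ($O{\left(I,M \right)} = \frac{M}{- \frac{76}{3}} + \frac{3}{M} = M \left(- \frac{3}{76}\right) + \frac{3}{M} = - \frac{3 M}{76} + \frac{3}{M} = \frac{3}{M} - \frac{3 M}{76}$)
$-407 - 397 O{\left(23,-4 \right)} = -407 - 397 \left(\frac{3}{-4} - - \frac{3}{19}\right) = -407 - 397 \left(3 \left(- \frac{1}{4}\right) + \frac{3}{19}\right) = -407 - 397 \left(- \frac{3}{4} + \frac{3}{19}\right) = -407 - - \frac{17865}{76} = -407 + \frac{17865}{76} = - \frac{13067}{76}$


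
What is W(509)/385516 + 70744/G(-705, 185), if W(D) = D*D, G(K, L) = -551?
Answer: -27130190273/212419316 ≈ -127.72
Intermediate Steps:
W(D) = D²
W(509)/385516 + 70744/G(-705, 185) = 509²/385516 + 70744/(-551) = 259081*(1/385516) + 70744*(-1/551) = 259081/385516 - 70744/551 = -27130190273/212419316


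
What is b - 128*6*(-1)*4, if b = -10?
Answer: 3062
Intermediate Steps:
b - 128*6*(-1)*4 = -10 - 128*6*(-1)*4 = -10 - (-768)*4 = -10 - 128*(-24) = -10 + 3072 = 3062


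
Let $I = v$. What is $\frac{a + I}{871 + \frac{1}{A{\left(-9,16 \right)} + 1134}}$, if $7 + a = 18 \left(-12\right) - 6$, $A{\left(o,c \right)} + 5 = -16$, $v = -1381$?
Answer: $- \frac{895965}{484712} \approx -1.8484$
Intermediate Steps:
$A{\left(o,c \right)} = -21$ ($A{\left(o,c \right)} = -5 - 16 = -21$)
$a = -229$ ($a = -7 + \left(18 \left(-12\right) - 6\right) = -7 - 222 = -229$)
$I = -1381$
$\frac{a + I}{871 + \frac{1}{A{\left(-9,16 \right)} + 1134}} = \frac{-229 - 1381}{871 + \frac{1}{-21 + 1134}} = \frac{1}{871 + \frac{1}{1113}} \left(-1610\right) = \frac{1}{\frac{969424}{1113}} \left(-1610\right) = \frac{1113}{969424} \left(-1610\right) = - \frac{895965}{484712}$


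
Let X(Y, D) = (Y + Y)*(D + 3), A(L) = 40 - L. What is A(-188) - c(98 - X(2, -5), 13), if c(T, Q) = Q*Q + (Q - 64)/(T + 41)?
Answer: 2908/49 ≈ 59.347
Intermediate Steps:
X(Y, D) = 2*Y*(3 + D) (X(Y, D) = (2*Y)*(3 + D) = 2*Y*(3 + D))
c(T, Q) = Q² + (-64 + Q)/(41 + T)
A(-188) - c(98 - X(2, -5), 13) = (40 - 1*(-188)) - (-64 + 13 + 41*13² + (98 - 2*2*(3 - 5))*13²)/(41 + (98 - 2*2*(3 - 5))) = (40 + 188) - (-64 + 13 + 41*169 + (98 - 2*2*(-2))*169)/(41 + (98 - 2*2*(-2))) = 228 - (-64 + 13 + 6929 + (98 - 1*(-8))*169)/(41 + (98 - 1*(-8))) = 228 - (-64 + 13 + 6929 + (98 + 8)*169)/(41 + (98 + 8)) = 228 - (-64 + 13 + 6929 + 106*169)/(41 + 106) = 228 - (-64 + 13 + 6929 + 17914)/147 = 228 - 24792/147 = 228 - 1*8264/49 = 228 - 8264/49 = 2908/49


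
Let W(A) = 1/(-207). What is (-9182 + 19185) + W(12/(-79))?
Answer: 2070620/207 ≈ 10003.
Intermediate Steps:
W(A) = -1/207
(-9182 + 19185) + W(12/(-79)) = (-9182 + 19185) - 1/207 = 10003 - 1/207 = 2070620/207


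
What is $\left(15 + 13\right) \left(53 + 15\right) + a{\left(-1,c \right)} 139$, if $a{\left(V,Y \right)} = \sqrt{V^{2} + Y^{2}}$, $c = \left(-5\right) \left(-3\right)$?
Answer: $1904 + 139 \sqrt{226} \approx 3993.6$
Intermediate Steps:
$c = 15$
$\left(15 + 13\right) \left(53 + 15\right) + a{\left(-1,c \right)} 139 = \left(15 + 13\right) \left(53 + 15\right) + \sqrt{\left(-1\right)^{2} + 15^{2}} \cdot 139 = 28 \cdot 68 + \sqrt{1 + 225} \cdot 139 = 1904 + \sqrt{226} \cdot 139 = 1904 + 139 \sqrt{226}$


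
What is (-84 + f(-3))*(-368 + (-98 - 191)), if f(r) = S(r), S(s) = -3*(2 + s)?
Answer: 53217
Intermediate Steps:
S(s) = -6 - 3*s
f(r) = -6 - 3*r
(-84 + f(-3))*(-368 + (-98 - 191)) = (-84 + (-6 - 3*(-3)))*(-368 + (-98 - 191)) = (-84 + (-6 + 9))*(-368 - 289) = (-84 + 3)*(-657) = -81*(-657) = 53217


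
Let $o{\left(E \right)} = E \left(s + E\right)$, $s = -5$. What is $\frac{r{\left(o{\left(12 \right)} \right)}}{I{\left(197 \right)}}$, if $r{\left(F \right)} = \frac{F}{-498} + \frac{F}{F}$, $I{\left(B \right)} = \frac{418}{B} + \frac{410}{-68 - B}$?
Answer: $\frac{240143}{166000} \approx 1.4466$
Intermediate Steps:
$I{\left(B \right)} = \frac{410}{-68 - B} + \frac{418}{B}$
$o{\left(E \right)} = E \left(-5 + E\right)$
$r{\left(F \right)} = 1 - \frac{F}{498}$ ($r{\left(F \right)} = F \left(- \frac{1}{498}\right) + 1 = - \frac{F}{498} + 1 = 1 - \frac{F}{498}$)
$\frac{r{\left(o{\left(12 \right)} \right)}}{I{\left(197 \right)}} = \frac{1 - \frac{12 \left(-5 + 12\right)}{498}}{8 \cdot \frac{1}{197} \frac{1}{68 + 197} \left(3553 + 197\right)} = \frac{1 - \frac{12 \cdot 7}{498}}{8 \cdot \frac{1}{197} \cdot \frac{1}{265} \cdot 3750} = \frac{1 - \frac{14}{83}}{8 \cdot \frac{1}{197} \cdot \frac{1}{265} \cdot 3750} = \frac{1 - \frac{14}{83}}{\frac{6000}{10441}} = \frac{69}{83} \cdot \frac{10441}{6000} = \frac{240143}{166000}$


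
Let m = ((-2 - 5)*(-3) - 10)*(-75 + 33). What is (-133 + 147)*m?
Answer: -6468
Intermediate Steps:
m = -462 (m = (-7*(-3) - 10)*(-42) = (21 - 10)*(-42) = 11*(-42) = -462)
(-133 + 147)*m = (-133 + 147)*(-462) = 14*(-462) = -6468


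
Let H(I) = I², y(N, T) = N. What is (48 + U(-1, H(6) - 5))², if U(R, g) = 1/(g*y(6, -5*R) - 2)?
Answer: 78021889/33856 ≈ 2304.5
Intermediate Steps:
U(R, g) = 1/(-2 + 6*g) (U(R, g) = 1/(g*6 - 2) = 1/(6*g - 2) = 1/(-2 + 6*g))
(48 + U(-1, H(6) - 5))² = (48 + 1/(2*(-1 + 3*(6² - 5))))² = (48 + 1/(2*(-1 + 3*(36 - 5))))² = (48 + 1/(2*(-1 + 3*31)))² = (48 + 1/(2*(-1 + 93)))² = (48 + (½)/92)² = (48 + (½)*(1/92))² = (48 + 1/184)² = (8833/184)² = 78021889/33856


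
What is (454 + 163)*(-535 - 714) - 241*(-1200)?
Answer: -481433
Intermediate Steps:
(454 + 163)*(-535 - 714) - 241*(-1200) = 617*(-1249) + 289200 = -770633 + 289200 = -481433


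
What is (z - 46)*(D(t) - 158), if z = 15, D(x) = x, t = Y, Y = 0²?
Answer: 4898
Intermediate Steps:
Y = 0
t = 0
(z - 46)*(D(t) - 158) = (15 - 46)*(0 - 158) = -31*(-158) = 4898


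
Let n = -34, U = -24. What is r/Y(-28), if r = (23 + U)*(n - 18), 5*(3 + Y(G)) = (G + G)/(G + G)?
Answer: -130/7 ≈ -18.571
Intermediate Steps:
Y(G) = -14/5 (Y(G) = -3 + ((G + G)/(G + G))/5 = -3 + ((2*G)/((2*G)))/5 = -3 + ((2*G)*(1/(2*G)))/5 = -3 + (1/5)*1 = -3 + 1/5 = -14/5)
r = 52 (r = (23 - 24)*(-34 - 18) = -1*(-52) = 52)
r/Y(-28) = 52/(-14/5) = 52*(-5/14) = -130/7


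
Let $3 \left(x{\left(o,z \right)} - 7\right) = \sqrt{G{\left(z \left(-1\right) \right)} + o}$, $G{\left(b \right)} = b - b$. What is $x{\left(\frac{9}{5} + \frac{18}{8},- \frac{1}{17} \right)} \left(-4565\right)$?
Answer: $-31955 - \frac{2739 \sqrt{5}}{2} \approx -35017.0$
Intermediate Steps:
$G{\left(b \right)} = 0$
$x{\left(o,z \right)} = 7 + \frac{\sqrt{o}}{3}$ ($x{\left(o,z \right)} = 7 + \frac{\sqrt{0 + o}}{3} = 7 + \frac{\sqrt{o}}{3}$)
$x{\left(\frac{9}{5} + \frac{18}{8},- \frac{1}{17} \right)} \left(-4565\right) = \left(7 + \frac{\sqrt{\frac{9}{5} + \frac{18}{8}}}{3}\right) \left(-4565\right) = \left(7 + \frac{\sqrt{9 \cdot \frac{1}{5} + 18 \cdot \frac{1}{8}}}{3}\right) \left(-4565\right) = \left(7 + \frac{\sqrt{\frac{9}{5} + \frac{9}{4}}}{3}\right) \left(-4565\right) = \left(7 + \frac{\sqrt{\frac{81}{20}}}{3}\right) \left(-4565\right) = \left(7 + \frac{\frac{9}{10} \sqrt{5}}{3}\right) \left(-4565\right) = \left(7 + \frac{3 \sqrt{5}}{10}\right) \left(-4565\right) = -31955 - \frac{2739 \sqrt{5}}{2}$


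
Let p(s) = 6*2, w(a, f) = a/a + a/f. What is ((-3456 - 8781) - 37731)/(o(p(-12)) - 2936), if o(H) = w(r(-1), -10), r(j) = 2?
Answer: 20820/1223 ≈ 17.024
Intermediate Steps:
w(a, f) = 1 + a/f
p(s) = 12
o(H) = 4/5 (o(H) = (2 - 10)/(-10) = -1/10*(-8) = 4/5)
((-3456 - 8781) - 37731)/(o(p(-12)) - 2936) = ((-3456 - 8781) - 37731)/(4/5 - 2936) = (-12237 - 37731)/(-14676/5) = -49968*(-5/14676) = 20820/1223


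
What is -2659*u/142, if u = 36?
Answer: -47862/71 ≈ -674.11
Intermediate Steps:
-2659*u/142 = -95724/142 = -2659*18/71 = -47862/71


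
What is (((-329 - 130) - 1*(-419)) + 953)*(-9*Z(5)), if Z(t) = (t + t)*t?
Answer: -410850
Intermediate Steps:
Z(t) = 2*t² (Z(t) = (2*t)*t = 2*t²)
(((-329 - 130) - 1*(-419)) + 953)*(-9*Z(5)) = (((-329 - 130) - 1*(-419)) + 953)*(-18*5²) = ((-459 + 419) + 953)*(-18*25) = (-40 + 953)*(-9*50) = 913*(-450) = -410850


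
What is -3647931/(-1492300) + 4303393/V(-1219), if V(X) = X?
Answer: -6417506546011/1819113700 ≈ -3527.8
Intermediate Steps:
-3647931/(-1492300) + 4303393/V(-1219) = -3647931/(-1492300) + 4303393/(-1219) = -3647931*(-1/1492300) + 4303393*(-1/1219) = 3647931/1492300 - 4303393/1219 = -6417506546011/1819113700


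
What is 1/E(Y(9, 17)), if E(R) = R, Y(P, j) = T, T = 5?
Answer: ⅕ ≈ 0.20000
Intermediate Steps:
Y(P, j) = 5
1/E(Y(9, 17)) = 1/5 = ⅕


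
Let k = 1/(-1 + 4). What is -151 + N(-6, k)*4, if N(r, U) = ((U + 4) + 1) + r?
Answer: -461/3 ≈ -153.67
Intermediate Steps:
k = ⅓ (k = 1/3 = ⅓ ≈ 0.33333)
N(r, U) = 5 + U + r (N(r, U) = ((4 + U) + 1) + r = (5 + U) + r = 5 + U + r)
-151 + N(-6, k)*4 = -151 + (5 + ⅓ - 6)*4 = -151 - ⅔*4 = -151 - 8/3 = -461/3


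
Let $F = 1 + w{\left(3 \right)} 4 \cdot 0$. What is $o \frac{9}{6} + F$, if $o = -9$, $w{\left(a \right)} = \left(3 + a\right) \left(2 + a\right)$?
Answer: $- \frac{25}{2} \approx -12.5$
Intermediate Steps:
$w{\left(a \right)} = \left(2 + a\right) \left(3 + a\right)$
$F = 1$ ($F = 1 + \left(6 + 3^{2} + 5 \cdot 3\right) 4 \cdot 0 = 1 + \left(6 + 9 + 15\right) 0 = 1 + 30 \cdot 0 = 1 + 0 = 1$)
$o \frac{9}{6} + F = - 9 \cdot \frac{9}{6} + 1 = - 9 \cdot 9 \cdot \frac{1}{6} + 1 = \left(-9\right) \frac{3}{2} + 1 = - \frac{27}{2} + 1 = - \frac{25}{2}$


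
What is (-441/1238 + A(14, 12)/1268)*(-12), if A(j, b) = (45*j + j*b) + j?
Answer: -669102/196223 ≈ -3.4099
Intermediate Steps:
A(j, b) = 46*j + b*j (A(j, b) = (45*j + b*j) + j = 46*j + b*j)
(-441/1238 + A(14, 12)/1268)*(-12) = (-441/1238 + (14*(46 + 12))/1268)*(-12) = (-441*1/1238 + (14*58)*(1/1268))*(-12) = (-441/1238 + 812*(1/1268))*(-12) = (-441/1238 + 203/317)*(-12) = (111517/392446)*(-12) = -669102/196223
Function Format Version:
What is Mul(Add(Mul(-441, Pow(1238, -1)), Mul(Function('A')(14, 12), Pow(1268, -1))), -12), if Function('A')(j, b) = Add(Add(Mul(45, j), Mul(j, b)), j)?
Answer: Rational(-669102, 196223) ≈ -3.4099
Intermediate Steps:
Function('A')(j, b) = Add(Mul(46, j), Mul(b, j)) (Function('A')(j, b) = Add(Add(Mul(45, j), Mul(b, j)), j) = Add(Mul(46, j), Mul(b, j)))
Mul(Add(Mul(-441, Pow(1238, -1)), Mul(Function('A')(14, 12), Pow(1268, -1))), -12) = Mul(Add(Mul(-441, Pow(1238, -1)), Mul(Mul(14, Add(46, 12)), Pow(1268, -1))), -12) = Mul(Add(Mul(-441, Rational(1, 1238)), Mul(Mul(14, 58), Rational(1, 1268))), -12) = Mul(Add(Rational(-441, 1238), Mul(812, Rational(1, 1268))), -12) = Mul(Add(Rational(-441, 1238), Rational(203, 317)), -12) = Mul(Rational(111517, 392446), -12) = Rational(-669102, 196223)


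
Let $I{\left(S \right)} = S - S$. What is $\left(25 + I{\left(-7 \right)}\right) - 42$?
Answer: $-17$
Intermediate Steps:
$I{\left(S \right)} = 0$
$\left(25 + I{\left(-7 \right)}\right) - 42 = \left(25 + 0\right) - 42 = 25 - 42 = -17$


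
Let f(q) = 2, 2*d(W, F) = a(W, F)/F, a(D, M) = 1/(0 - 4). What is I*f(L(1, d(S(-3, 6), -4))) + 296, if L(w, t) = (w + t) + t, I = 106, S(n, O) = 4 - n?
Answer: 508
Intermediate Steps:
a(D, M) = -¼ (a(D, M) = 1/(-4) = -¼)
d(W, F) = -1/(8*F) (d(W, F) = (-1/(4*F))/2 = -1/(8*F))
L(w, t) = w + 2*t (L(w, t) = (t + w) + t = w + 2*t)
I*f(L(1, d(S(-3, 6), -4))) + 296 = 106*2 + 296 = 212 + 296 = 508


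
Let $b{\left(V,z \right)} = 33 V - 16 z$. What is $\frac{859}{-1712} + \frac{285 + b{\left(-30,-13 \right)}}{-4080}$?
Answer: $- \frac{82933}{218280} \approx -0.37994$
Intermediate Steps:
$b{\left(V,z \right)} = - 16 z + 33 V$
$\frac{859}{-1712} + \frac{285 + b{\left(-30,-13 \right)}}{-4080} = \frac{859}{-1712} + \frac{285 + \left(\left(-16\right) \left(-13\right) + 33 \left(-30\right)\right)}{-4080} = 859 \left(- \frac{1}{1712}\right) + \left(285 + \left(208 - 990\right)\right) \left(- \frac{1}{4080}\right) = - \frac{859}{1712} + \left(285 - 782\right) \left(- \frac{1}{4080}\right) = - \frac{859}{1712} - - \frac{497}{4080} = - \frac{859}{1712} + \frac{497}{4080} = - \frac{82933}{218280}$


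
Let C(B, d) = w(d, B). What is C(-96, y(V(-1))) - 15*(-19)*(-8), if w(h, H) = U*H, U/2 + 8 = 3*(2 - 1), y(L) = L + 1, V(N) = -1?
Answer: -1320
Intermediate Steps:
y(L) = 1 + L
U = -10 (U = -16 + 2*(3*(2 - 1)) = -16 + 2*(3*1) = -16 + 2*3 = -16 + 6 = -10)
w(h, H) = -10*H
C(B, d) = -10*B
C(-96, y(V(-1))) - 15*(-19)*(-8) = -10*(-96) - 15*(-19)*(-8) = 960 - (-285)*(-8) = 960 - 1*2280 = 960 - 2280 = -1320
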